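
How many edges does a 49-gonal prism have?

147

A prism on an n-gon has two n-gon bases and n rectangular sides: V = 2·49 = 98, E = 3·49 = 147, F = 49 + 2 = 51.
Check: V − E + F = 98 − 147 + 51 = 2.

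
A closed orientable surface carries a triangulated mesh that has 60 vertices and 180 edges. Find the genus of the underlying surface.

Every face is a triangle and each edge borders two faces, so 3F = 2·180, giving F = 120.
χ = V − E + F = 60 − 180 + 120 = 0.
For a closed orientable surface χ = 2 − 2g, so g = (2 − (0))/2 = 1.

1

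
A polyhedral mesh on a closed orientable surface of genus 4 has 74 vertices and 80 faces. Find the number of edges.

For a closed orientable surface of genus 4, χ = 2 − 2·4 = -6.
E = V + F − (-6) = 74 + 80 − (-6) = 160.

160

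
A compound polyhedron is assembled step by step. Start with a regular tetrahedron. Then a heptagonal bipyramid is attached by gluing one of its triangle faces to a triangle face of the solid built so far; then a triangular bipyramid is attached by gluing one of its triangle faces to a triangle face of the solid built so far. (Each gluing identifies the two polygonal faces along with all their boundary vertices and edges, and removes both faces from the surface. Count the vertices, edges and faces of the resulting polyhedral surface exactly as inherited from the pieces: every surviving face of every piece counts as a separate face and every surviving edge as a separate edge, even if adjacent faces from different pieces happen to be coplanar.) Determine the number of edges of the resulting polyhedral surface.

30

A regular tetrahedron: V=4, E=6, F=4.
Attach a heptagonal bipyramid (V=9, E=21, F=14) along a 3-gon: merge 3 vertices and 3 edges, delete both glued faces → V=10, E=24, F=16.
Attach a triangular bipyramid (V=5, E=9, F=6) along a 3-gon: merge 3 vertices and 3 edges, delete both glued faces → V=12, E=30, F=20.
Check: V − E + F = 12 − 30 + 20 = 2.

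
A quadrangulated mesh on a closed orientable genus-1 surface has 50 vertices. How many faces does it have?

50

χ = 2 − 2·1 = 0, and every face is a square so 4F = 2E.
V − E + F = 0 with E = 4F/2 gives 50 − (4/2 − 1)·F = 0, so F = 50 and E = 100.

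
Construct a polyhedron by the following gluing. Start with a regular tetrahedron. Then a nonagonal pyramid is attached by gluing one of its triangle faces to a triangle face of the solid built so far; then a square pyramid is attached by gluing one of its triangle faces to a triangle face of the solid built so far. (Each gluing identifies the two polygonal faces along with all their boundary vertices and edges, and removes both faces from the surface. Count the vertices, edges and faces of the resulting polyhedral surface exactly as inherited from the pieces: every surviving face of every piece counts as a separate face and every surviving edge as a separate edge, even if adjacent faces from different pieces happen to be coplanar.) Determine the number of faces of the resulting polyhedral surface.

A regular tetrahedron: V=4, E=6, F=4.
Attach a nonagonal pyramid (V=10, E=18, F=10) along a 3-gon: merge 3 vertices and 3 edges, delete both glued faces → V=11, E=21, F=12.
Attach a square pyramid (V=5, E=8, F=5) along a 3-gon: merge 3 vertices and 3 edges, delete both glued faces → V=13, E=26, F=15.
Check: V − E + F = 13 − 26 + 15 = 2.

15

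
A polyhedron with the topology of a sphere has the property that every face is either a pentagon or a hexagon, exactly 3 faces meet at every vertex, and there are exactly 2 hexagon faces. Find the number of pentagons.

12

Let x be the number of pentagons; then F = 2 + x.
Edge–face incidences: 2E = 6·2 + 5·x = 12 + 5x.
Every vertex has degree 3, so 3V = 2E.
Euler: V − E + F = 2 ⇒ (2E)/3 − E + (2 + x) = 2.
Multiply by 6: 2·(2E) − 3·(2E) + 6·(2 + x) = 12, i.e. 12 + 6x − (12 + 5x) = 12.
Collecting terms: x = 12.
Then 2E = 12 + 5·12 = 72, so E = 36, V = 2E/3 = 24, F = 2 + 12 = 14.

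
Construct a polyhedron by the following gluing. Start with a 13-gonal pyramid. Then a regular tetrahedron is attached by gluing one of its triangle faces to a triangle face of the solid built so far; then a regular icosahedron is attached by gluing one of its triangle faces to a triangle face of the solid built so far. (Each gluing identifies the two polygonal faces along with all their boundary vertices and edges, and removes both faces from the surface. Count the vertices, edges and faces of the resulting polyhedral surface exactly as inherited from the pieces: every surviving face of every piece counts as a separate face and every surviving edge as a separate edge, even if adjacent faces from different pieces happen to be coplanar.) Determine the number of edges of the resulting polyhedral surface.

A 13-gonal pyramid: V=14, E=26, F=14.
Attach a regular tetrahedron (V=4, E=6, F=4) along a 3-gon: merge 3 vertices and 3 edges, delete both glued faces → V=15, E=29, F=16.
Attach a regular icosahedron (V=12, E=30, F=20) along a 3-gon: merge 3 vertices and 3 edges, delete both glued faces → V=24, E=56, F=34.
Check: V − E + F = 24 − 56 + 34 = 2.

56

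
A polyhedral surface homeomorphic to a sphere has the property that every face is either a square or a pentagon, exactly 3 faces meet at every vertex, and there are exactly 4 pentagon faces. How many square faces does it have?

Let x be the number of squares; then F = 4 + x.
Edge–face incidences: 2E = 5·4 + 4·x = 20 + 4x.
Every vertex has degree 3, so 3V = 2E.
Euler: V − E + F = 2 ⇒ (2E)/3 − E + (4 + x) = 2.
Multiply by 6: 2·(2E) − 3·(2E) + 6·(4 + x) = 12, i.e. 24 + 6x − (20 + 4x) = 12.
Collecting terms: 2x + 4 = 12, so 2x = 8, so x = 4.
Then 2E = 20 + 4·4 = 36, so E = 18, V = 2E/3 = 12, F = 4 + 4 = 8.

4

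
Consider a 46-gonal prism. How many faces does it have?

A prism on an n-gon has two n-gon bases and n rectangular sides: V = 2·46 = 92, E = 3·46 = 138, F = 46 + 2 = 48.
Check: V − E + F = 92 − 138 + 48 = 2.

48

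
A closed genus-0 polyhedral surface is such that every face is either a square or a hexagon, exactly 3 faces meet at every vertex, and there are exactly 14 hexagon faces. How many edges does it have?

Let x be the number of squares; then F = 14 + x.
Edge–face incidences: 2E = 6·14 + 4·x = 84 + 4x.
Every vertex has degree 3, so 3V = 2E.
Euler: V − E + F = 2 ⇒ (2E)/3 − E + (14 + x) = 2.
Multiply by 6: 2·(2E) − 3·(2E) + 6·(14 + x) = 12, i.e. 84 + 6x − (84 + 4x) = 12.
Collecting terms: 2x = 12, so x = 6.
Then 2E = 84 + 4·6 = 108, so E = 54, V = 2E/3 = 36, F = 14 + 6 = 20.

54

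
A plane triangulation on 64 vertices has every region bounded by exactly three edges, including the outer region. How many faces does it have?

In a plane triangulation 3F = 2E and V − E + F = 2, so F = 2V − 4 = 2·64 − 4 = 124.

124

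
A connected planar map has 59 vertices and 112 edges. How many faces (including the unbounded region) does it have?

Euler's formula for a connected plane graph: V − E + F = 2, so F = 2 − 59 + 112 = 55.

55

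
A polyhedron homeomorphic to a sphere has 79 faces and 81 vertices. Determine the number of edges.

158

Here V − E + F = 2.
E = V + F − (2) = 81 + 79 − (2) = 158.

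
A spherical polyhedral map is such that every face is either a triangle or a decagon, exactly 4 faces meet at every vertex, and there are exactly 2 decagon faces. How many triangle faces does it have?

20

Let x be the number of triangles; then F = 2 + x.
Edge–face incidences: 2E = 10·2 + 3·x = 20 + 3x.
Every vertex has degree 4, so 4V = 2E.
Euler: V − E + F = 2 ⇒ (2E)/4 − E + (2 + x) = 2.
Multiply by 8: 2·(2E) − 4·(2E) + 8·(2 + x) = 16, i.e. 16 + 8x − 2·(20 + 3x) = 16.
Collecting terms: 2x − 24 = 16, so 2x = 40, so x = 20.
Then 2E = 20 + 3·20 = 80, so E = 40, V = 2E/4 = 20, F = 2 + 20 = 22.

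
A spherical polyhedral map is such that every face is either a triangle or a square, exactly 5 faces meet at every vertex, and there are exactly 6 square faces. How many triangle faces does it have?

Let x be the number of triangles; then F = 6 + x.
Edge–face incidences: 2E = 4·6 + 3·x = 24 + 3x.
Every vertex has degree 5, so 5V = 2E.
Euler: V − E + F = 2 ⇒ (2E)/5 − E + (6 + x) = 2.
Multiply by 10: 2·(2E) − 5·(2E) + 10·(6 + x) = 20, i.e. 60 + 10x − 3·(24 + 3x) = 20.
Collecting terms: x − 12 = 20, so x = 32.
Then 2E = 24 + 3·32 = 120, so E = 60, V = 2E/5 = 24, F = 6 + 32 = 38.

32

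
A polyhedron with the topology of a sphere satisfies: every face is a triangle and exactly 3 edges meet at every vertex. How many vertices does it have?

Each face has 3 edges and each edge borders two faces, so 2E = 3F.
Each vertex has degree 3, so 3V = 2E and hence V = 3F/3.
Euler: V − E + F = 2 ⇒ (3F/3) − (3F/2) + F = 2.
Multiply by 6: (6 − 9 + 6)F = 12, i.e. 3F = 12.
So F = 4, E = 3·4/2 = 6, V = 3·4/3 = 4.

4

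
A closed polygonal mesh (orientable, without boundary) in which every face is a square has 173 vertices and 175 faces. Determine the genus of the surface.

Every face is a square, so 2E = 4·175 = 700, giving E = 350.
χ = V − E + F = 173 − 350 + 175 = -2.
For a closed orientable surface χ = 2 − 2g, so g = (2 − (-2))/2 = 2.

2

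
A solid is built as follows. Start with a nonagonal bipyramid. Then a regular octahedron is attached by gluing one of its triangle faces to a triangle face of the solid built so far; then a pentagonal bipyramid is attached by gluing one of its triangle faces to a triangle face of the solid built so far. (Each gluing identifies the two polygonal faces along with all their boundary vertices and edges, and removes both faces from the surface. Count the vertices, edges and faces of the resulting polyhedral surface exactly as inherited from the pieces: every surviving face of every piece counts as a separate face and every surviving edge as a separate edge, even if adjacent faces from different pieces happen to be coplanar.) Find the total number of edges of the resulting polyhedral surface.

A nonagonal bipyramid: V=11, E=27, F=18.
Attach a regular octahedron (V=6, E=12, F=8) along a 3-gon: merge 3 vertices and 3 edges, delete both glued faces → V=14, E=36, F=24.
Attach a pentagonal bipyramid (V=7, E=15, F=10) along a 3-gon: merge 3 vertices and 3 edges, delete both glued faces → V=18, E=48, F=32.
Check: V − E + F = 18 − 48 + 32 = 2.

48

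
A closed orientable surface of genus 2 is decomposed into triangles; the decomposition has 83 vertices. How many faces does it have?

170

χ = 2 − 2·2 = -2, and every face is a triangle so 3F = 2E.
V − E + F = -2 with E = 3F/2 gives 83 − (3/2 − 1)·F = -2, so F = 170 and E = 255.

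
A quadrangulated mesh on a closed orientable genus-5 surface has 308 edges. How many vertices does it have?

146

χ = 2 − 2·5 = -8, and every face is a square so 4F = 2E.
F = 2E/4 = 154. Then V = -8 + E − F = -8 + 308 − 154 = 146.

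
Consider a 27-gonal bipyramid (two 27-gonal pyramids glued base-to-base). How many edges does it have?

81

A bipyramid over an n-gon has 2n triangular faces and n + 2 vertices: V = 27 + 2 = 29, E = 3·27 = 81, F = 2·27 = 54.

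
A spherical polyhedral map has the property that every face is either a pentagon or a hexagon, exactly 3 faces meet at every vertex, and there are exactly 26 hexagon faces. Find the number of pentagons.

Let x be the number of pentagons; then F = 26 + x.
Edge–face incidences: 2E = 6·26 + 5·x = 156 + 5x.
Every vertex has degree 3, so 3V = 2E.
Euler: V − E + F = 2 ⇒ (2E)/3 − E + (26 + x) = 2.
Multiply by 6: 2·(2E) − 3·(2E) + 6·(26 + x) = 12, i.e. 156 + 6x − (156 + 5x) = 12.
Collecting terms: x = 12.
Then 2E = 156 + 5·12 = 216, so E = 108, V = 2E/3 = 72, F = 26 + 12 = 38.

12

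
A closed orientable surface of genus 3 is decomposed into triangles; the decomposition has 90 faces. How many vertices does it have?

41

χ = 2 − 2·3 = -4, and every face is a triangle so 3F = 2E.
E = 3·90/2 = 135. Then V = -4 + E − F = -4 + 135 − 90 = 41.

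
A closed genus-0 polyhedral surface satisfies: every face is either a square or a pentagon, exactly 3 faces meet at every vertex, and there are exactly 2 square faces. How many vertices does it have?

16

Let x be the number of pentagons; then F = 2 + x.
Edge–face incidences: 2E = 4·2 + 5·x = 8 + 5x.
Every vertex has degree 3, so 3V = 2E.
Euler: V − E + F = 2 ⇒ (2E)/3 − E + (2 + x) = 2.
Multiply by 6: 2·(2E) − 3·(2E) + 6·(2 + x) = 12, i.e. 12 + 6x − (8 + 5x) = 12.
Collecting terms: x + 4 = 12, so x = 8.
Then 2E = 8 + 5·8 = 48, so E = 24, V = 2E/3 = 16, F = 2 + 8 = 10.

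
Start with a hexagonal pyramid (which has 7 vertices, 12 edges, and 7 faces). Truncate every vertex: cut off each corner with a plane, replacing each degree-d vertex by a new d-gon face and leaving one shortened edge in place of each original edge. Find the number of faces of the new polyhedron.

14

Truncation replaces each original edge-end by a new vertex, so V′ = 2E = 24.
Each original edge survives, and each old vertex of degree d contributes d new edges; summing degrees gives Σd = 2E, so E′ = E + 2E = 3E = 36.
Each original face survives and each original vertex becomes one new face: F′ = F + V = 14.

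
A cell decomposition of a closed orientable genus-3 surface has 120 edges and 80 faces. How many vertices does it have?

36

For a closed orientable surface of genus 3, χ = 2 − 2·3 = -4.
V = -4 + E − F = -4 + 120 − 80 = 36.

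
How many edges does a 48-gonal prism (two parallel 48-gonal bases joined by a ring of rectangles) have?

A prism on an n-gon has two n-gon bases and n rectangular sides: V = 2·48 = 96, E = 3·48 = 144, F = 48 + 2 = 50.
Check: V − E + F = 96 − 144 + 50 = 2.

144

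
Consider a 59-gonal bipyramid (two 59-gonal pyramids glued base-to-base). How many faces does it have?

118

A bipyramid over an n-gon has 2n triangular faces and n + 2 vertices: V = 59 + 2 = 61, E = 3·59 = 177, F = 2·59 = 118.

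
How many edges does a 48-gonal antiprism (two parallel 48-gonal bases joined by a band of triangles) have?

An antiprism on an n-gon has two n-gon caps and 2n triangles: V = 2·48 = 96, E = 4·48 = 192, F = 2·48 + 2 = 98.

192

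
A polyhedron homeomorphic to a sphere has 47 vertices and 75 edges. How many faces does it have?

30

Here V − E + F = 2.
F = 2 − V + E = 2 − 47 + 75 = 30.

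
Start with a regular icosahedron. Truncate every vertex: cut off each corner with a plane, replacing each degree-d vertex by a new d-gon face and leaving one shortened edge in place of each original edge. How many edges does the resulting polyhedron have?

90

The base solid has V = 12, E = 30, F = 20.
Truncation replaces each original edge-end by a new vertex, so V′ = 2E = 60.
Each original edge survives, and each old vertex of degree d contributes d new edges; summing degrees gives Σd = 2E, so E′ = E + 2E = 3E = 90.
Each original face survives and each original vertex becomes one new face: F′ = F + V = 32.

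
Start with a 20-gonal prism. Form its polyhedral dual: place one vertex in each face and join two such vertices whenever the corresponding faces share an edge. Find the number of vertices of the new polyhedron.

The base solid has V = 40, E = 60, F = 22.
The dual swaps V and F and preserves E: V′ = F = 22, E′ = E = 60, F′ = V = 40.

22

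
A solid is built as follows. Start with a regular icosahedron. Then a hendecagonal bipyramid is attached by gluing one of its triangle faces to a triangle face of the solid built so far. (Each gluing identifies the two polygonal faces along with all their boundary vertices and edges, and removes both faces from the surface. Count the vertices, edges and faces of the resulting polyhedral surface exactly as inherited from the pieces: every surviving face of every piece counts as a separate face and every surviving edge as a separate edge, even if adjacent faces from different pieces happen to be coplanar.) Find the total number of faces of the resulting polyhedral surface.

A regular icosahedron: V=12, E=30, F=20.
Attach a hendecagonal bipyramid (V=13, E=33, F=22) along a 3-gon: merge 3 vertices and 3 edges, delete both glued faces → V=22, E=60, F=40.
Check: V − E + F = 22 − 60 + 40 = 2.

40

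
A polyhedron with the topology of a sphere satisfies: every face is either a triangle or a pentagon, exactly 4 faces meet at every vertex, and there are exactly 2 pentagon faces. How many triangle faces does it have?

Let x be the number of triangles; then F = 2 + x.
Edge–face incidences: 2E = 5·2 + 3·x = 10 + 3x.
Every vertex has degree 4, so 4V = 2E.
Euler: V − E + F = 2 ⇒ (2E)/4 − E + (2 + x) = 2.
Multiply by 8: 2·(2E) − 4·(2E) + 8·(2 + x) = 16, i.e. 16 + 8x − 2·(10 + 3x) = 16.
Collecting terms: 2x − 4 = 16, so 2x = 20, so x = 10.
Then 2E = 10 + 3·10 = 40, so E = 20, V = 2E/4 = 10, F = 2 + 10 = 12.

10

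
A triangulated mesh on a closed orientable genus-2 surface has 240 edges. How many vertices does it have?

78

χ = 2 − 2·2 = -2, and every face is a triangle so 3F = 2E.
F = 2E/3 = 160. Then V = -2 + E − F = -2 + 240 − 160 = 78.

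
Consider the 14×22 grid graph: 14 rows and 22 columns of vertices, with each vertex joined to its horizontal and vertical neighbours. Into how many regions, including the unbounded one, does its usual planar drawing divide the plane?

274

The grid has V = 14·22 = 308 vertices and E = 14·21 + 22·13 = 580 edges.
F = 2 − V + E = 2 − 308 + 580 = 274.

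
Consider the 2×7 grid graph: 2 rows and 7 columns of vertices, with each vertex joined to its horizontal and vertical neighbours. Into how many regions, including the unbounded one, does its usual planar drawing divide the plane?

7

The grid has V = 2·7 = 14 vertices and E = 2·6 + 7·1 = 19 edges.
F = 2 − V + E = 2 − 14 + 19 = 7.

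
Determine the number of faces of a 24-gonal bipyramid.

48

A bipyramid over an n-gon has 2n triangular faces and n + 2 vertices: V = 24 + 2 = 26, E = 3·24 = 72, F = 2·24 = 48.
Check: V − E + F = 26 − 72 + 48 = 2.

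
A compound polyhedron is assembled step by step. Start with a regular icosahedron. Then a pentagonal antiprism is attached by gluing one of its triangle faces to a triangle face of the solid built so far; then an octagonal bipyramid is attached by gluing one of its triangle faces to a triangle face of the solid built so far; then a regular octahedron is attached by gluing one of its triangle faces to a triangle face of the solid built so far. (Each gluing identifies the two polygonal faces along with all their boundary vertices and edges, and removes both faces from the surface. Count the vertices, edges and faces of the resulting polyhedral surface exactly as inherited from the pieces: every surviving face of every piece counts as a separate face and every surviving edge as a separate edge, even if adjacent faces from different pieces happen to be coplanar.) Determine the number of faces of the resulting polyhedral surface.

A regular icosahedron: V=12, E=30, F=20.
Attach a pentagonal antiprism (V=10, E=20, F=12) along a 3-gon: merge 3 vertices and 3 edges, delete both glued faces → V=19, E=47, F=30.
Attach an octagonal bipyramid (V=10, E=24, F=16) along a 3-gon: merge 3 vertices and 3 edges, delete both glued faces → V=26, E=68, F=44.
Attach a regular octahedron (V=6, E=12, F=8) along a 3-gon: merge 3 vertices and 3 edges, delete both glued faces → V=29, E=77, F=50.
Check: V − E + F = 29 − 77 + 50 = 2.

50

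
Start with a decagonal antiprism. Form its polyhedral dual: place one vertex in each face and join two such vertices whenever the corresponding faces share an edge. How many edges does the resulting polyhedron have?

40

The base solid has V = 20, E = 40, F = 22.
The dual swaps V and F and preserves E: V′ = F = 22, E′ = E = 40, F′ = V = 20.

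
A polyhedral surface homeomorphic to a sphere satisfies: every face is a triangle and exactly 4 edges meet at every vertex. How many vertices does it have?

Each face has 3 edges and each edge borders two faces, so 2E = 3F.
Each vertex has degree 4, so 4V = 2E and hence V = 3F/4.
Euler: V − E + F = 2 ⇒ (3F/4) − (3F/2) + F = 2.
Multiply by 8: (6 − 12 + 8)F = 16, i.e. 2F = 16.
So F = 8, E = 3·8/2 = 12, V = 3·8/4 = 6.

6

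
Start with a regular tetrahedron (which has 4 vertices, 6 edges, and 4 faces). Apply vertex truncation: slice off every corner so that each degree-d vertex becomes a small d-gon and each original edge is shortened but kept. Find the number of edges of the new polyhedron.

Truncation replaces each original edge-end by a new vertex, so V′ = 2E = 12.
Each original edge survives, and each old vertex of degree d contributes d new edges; summing degrees gives Σd = 2E, so E′ = E + 2E = 3E = 18.
Each original face survives and each original vertex becomes one new face: F′ = F + V = 8.

18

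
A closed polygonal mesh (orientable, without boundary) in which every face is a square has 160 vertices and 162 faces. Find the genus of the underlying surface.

2

Every face is a square, so 2E = 4·162 = 648, giving E = 324.
χ = V − E + F = 160 − 324 + 162 = -2.
For a closed orientable surface χ = 2 − 2g, so g = (2 − (-2))/2 = 2.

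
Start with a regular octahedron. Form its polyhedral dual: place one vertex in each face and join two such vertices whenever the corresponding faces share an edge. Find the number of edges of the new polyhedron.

12

The base solid has V = 6, E = 12, F = 8.
The dual swaps V and F and preserves E: V′ = F = 8, E′ = E = 12, F′ = V = 6.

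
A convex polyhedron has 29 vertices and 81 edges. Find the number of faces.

Here V − E + F = 2.
F = 2 − V + E = 2 − 29 + 81 = 54.

54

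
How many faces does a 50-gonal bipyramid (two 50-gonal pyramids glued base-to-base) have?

A bipyramid over an n-gon has 2n triangular faces and n + 2 vertices: V = 50 + 2 = 52, E = 3·50 = 150, F = 2·50 = 100.
Check: V − E + F = 52 − 150 + 100 = 2.

100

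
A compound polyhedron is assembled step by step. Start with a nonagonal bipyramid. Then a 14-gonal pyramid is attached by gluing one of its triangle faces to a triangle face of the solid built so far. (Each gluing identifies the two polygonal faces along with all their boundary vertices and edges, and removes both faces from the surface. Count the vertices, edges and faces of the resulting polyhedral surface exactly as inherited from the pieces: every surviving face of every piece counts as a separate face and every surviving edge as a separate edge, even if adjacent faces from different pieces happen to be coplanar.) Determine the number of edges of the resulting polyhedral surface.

A nonagonal bipyramid: V=11, E=27, F=18.
Attach a 14-gonal pyramid (V=15, E=28, F=15) along a 3-gon: merge 3 vertices and 3 edges, delete both glued faces → V=23, E=52, F=31.
Check: V − E + F = 23 − 52 + 31 = 2.

52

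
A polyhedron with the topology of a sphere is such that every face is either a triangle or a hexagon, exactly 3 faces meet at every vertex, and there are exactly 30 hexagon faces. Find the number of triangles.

Let x be the number of triangles; then F = 30 + x.
Edge–face incidences: 2E = 6·30 + 3·x = 180 + 3x.
Every vertex has degree 3, so 3V = 2E.
Euler: V − E + F = 2 ⇒ (2E)/3 − E + (30 + x) = 2.
Multiply by 6: 2·(2E) − 3·(2E) + 6·(30 + x) = 12, i.e. 180 + 6x − (180 + 3x) = 12.
Collecting terms: 3x = 12, so x = 4.
Then 2E = 180 + 3·4 = 192, so E = 96, V = 2E/3 = 64, F = 30 + 4 = 34.

4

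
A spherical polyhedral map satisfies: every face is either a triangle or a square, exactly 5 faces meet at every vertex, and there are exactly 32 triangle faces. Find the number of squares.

Let x be the number of squares; then F = 32 + x.
Edge–face incidences: 2E = 3·32 + 4·x = 96 + 4x.
Every vertex has degree 5, so 5V = 2E.
Euler: V − E + F = 2 ⇒ (2E)/5 − E + (32 + x) = 2.
Multiply by 10: 2·(2E) − 5·(2E) + 10·(32 + x) = 20, i.e. 320 + 10x − 3·(96 + 4x) = 20.
Collecting terms: −2x + 32 = 20, so −2x = −12, so x = 6.
Then 2E = 96 + 4·6 = 120, so E = 60, V = 2E/5 = 24, F = 32 + 6 = 38.

6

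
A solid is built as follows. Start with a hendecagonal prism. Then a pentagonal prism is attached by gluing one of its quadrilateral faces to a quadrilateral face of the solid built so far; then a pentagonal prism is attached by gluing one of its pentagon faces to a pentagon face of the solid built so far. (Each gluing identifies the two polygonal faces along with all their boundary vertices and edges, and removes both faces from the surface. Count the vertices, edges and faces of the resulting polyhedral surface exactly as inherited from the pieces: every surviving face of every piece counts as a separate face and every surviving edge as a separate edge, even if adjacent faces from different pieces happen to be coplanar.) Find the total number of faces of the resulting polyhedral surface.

23

A hendecagonal prism: V=22, E=33, F=13.
Attach a pentagonal prism (V=10, E=15, F=7) along a 4-gon: merge 4 vertices and 4 edges, delete both glued faces → V=28, E=44, F=18.
Attach a pentagonal prism (V=10, E=15, F=7) along a 5-gon: merge 5 vertices and 5 edges, delete both glued faces → V=33, E=54, F=23.
Check: V − E + F = 33 − 54 + 23 = 2.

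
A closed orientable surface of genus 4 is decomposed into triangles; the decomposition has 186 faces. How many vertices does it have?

87

χ = 2 − 2·4 = -6, and every face is a triangle so 3F = 2E.
E = 3·186/2 = 279. Then V = -6 + E − F = -6 + 279 − 186 = 87.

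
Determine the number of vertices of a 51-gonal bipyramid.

A bipyramid over an n-gon has 2n triangular faces and n + 2 vertices: V = 51 + 2 = 53, E = 3·51 = 153, F = 2·51 = 102.

53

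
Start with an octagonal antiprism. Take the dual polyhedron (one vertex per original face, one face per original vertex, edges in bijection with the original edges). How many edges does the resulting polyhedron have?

32

The base solid has V = 16, E = 32, F = 18.
The dual swaps V and F and preserves E: V′ = F = 18, E′ = E = 32, F′ = V = 16.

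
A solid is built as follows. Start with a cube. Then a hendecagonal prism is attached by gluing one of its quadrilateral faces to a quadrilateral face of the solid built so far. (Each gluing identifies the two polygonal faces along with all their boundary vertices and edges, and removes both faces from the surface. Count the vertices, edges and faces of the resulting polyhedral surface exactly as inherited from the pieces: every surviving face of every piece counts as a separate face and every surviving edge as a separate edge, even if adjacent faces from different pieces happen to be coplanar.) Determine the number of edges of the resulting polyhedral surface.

41

A cube: V=8, E=12, F=6.
Attach a hendecagonal prism (V=22, E=33, F=13) along a 4-gon: merge 4 vertices and 4 edges, delete both glued faces → V=26, E=41, F=17.
Check: V − E + F = 26 − 41 + 17 = 2.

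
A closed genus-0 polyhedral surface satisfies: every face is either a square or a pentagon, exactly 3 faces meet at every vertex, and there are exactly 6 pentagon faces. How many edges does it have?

21

Let x be the number of squares; then F = 6 + x.
Edge–face incidences: 2E = 5·6 + 4·x = 30 + 4x.
Every vertex has degree 3, so 3V = 2E.
Euler: V − E + F = 2 ⇒ (2E)/3 − E + (6 + x) = 2.
Multiply by 6: 2·(2E) − 3·(2E) + 6·(6 + x) = 12, i.e. 36 + 6x − (30 + 4x) = 12.
Collecting terms: 2x + 6 = 12, so 2x = 6, so x = 3.
Then 2E = 30 + 4·3 = 42, so E = 21, V = 2E/3 = 14, F = 6 + 3 = 9.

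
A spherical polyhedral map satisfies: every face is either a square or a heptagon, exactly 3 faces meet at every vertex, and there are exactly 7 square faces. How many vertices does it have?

Let x be the number of heptagons; then F = 7 + x.
Edge–face incidences: 2E = 4·7 + 7·x = 28 + 7x.
Every vertex has degree 3, so 3V = 2E.
Euler: V − E + F = 2 ⇒ (2E)/3 − E + (7 + x) = 2.
Multiply by 6: 2·(2E) − 3·(2E) + 6·(7 + x) = 12, i.e. 42 + 6x − (28 + 7x) = 12.
Collecting terms: −x + 14 = 12, so −x = −2, so x = 2.
Then 2E = 28 + 7·2 = 42, so E = 21, V = 2E/3 = 14, F = 7 + 2 = 9.

14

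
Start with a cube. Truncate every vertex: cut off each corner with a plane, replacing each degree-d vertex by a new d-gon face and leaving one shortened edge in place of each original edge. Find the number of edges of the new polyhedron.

36

The base solid has V = 8, E = 12, F = 6.
Truncation replaces each original edge-end by a new vertex, so V′ = 2E = 24.
Each original edge survives, and each old vertex of degree d contributes d new edges; summing degrees gives Σd = 2E, so E′ = E + 2E = 3E = 36.
Each original face survives and each original vertex becomes one new face: F′ = F + V = 14.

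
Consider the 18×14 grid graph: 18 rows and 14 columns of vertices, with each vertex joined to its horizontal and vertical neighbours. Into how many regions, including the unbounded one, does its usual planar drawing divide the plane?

222

The grid has V = 18·14 = 252 vertices and E = 18·13 + 14·17 = 472 edges.
F = 2 − V + E = 2 − 252 + 472 = 222.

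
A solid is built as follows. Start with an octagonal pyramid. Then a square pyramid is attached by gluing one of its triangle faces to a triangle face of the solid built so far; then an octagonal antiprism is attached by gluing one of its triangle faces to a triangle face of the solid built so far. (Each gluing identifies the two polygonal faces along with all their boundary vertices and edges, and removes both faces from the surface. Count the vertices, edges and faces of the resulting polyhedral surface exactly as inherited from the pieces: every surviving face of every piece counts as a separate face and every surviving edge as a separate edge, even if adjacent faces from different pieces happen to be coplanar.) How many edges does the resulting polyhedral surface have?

An octagonal pyramid: V=9, E=16, F=9.
Attach a square pyramid (V=5, E=8, F=5) along a 3-gon: merge 3 vertices and 3 edges, delete both glued faces → V=11, E=21, F=12.
Attach an octagonal antiprism (V=16, E=32, F=18) along a 3-gon: merge 3 vertices and 3 edges, delete both glued faces → V=24, E=50, F=28.
Check: V − E + F = 24 − 50 + 28 = 2.

50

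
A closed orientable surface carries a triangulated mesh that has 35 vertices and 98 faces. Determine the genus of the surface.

8

Every face is a triangle, so 2E = 3·98 = 294, giving E = 147.
χ = V − E + F = 35 − 147 + 98 = -14.
For a closed orientable surface χ = 2 − 2g, so g = (2 − (-14))/2 = 8.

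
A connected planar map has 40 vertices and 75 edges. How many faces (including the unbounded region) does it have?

Euler's formula for a connected plane graph: V − E + F = 2, so F = 2 − 40 + 75 = 37.

37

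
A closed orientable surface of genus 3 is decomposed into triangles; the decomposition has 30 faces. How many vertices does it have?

χ = 2 − 2·3 = -4, and every face is a triangle so 3F = 2E.
E = 3·30/2 = 45. Then V = -4 + E − F = -4 + 45 − 30 = 11.

11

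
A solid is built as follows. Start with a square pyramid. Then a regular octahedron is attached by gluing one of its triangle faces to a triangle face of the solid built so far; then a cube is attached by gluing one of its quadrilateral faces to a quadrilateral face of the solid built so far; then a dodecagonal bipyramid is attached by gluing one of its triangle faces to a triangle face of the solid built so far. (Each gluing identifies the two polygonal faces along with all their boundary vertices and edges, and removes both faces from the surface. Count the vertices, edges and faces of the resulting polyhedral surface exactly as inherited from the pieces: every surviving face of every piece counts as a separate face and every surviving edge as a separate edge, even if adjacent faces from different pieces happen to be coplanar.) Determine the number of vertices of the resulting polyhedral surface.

A square pyramid: V=5, E=8, F=5.
Attach a regular octahedron (V=6, E=12, F=8) along a 3-gon: merge 3 vertices and 3 edges, delete both glued faces → V=8, E=17, F=11.
Attach a cube (V=8, E=12, F=6) along a 4-gon: merge 4 vertices and 4 edges, delete both glued faces → V=12, E=25, F=15.
Attach a dodecagonal bipyramid (V=14, E=36, F=24) along a 3-gon: merge 3 vertices and 3 edges, delete both glued faces → V=23, E=58, F=37.
Check: V − E + F = 23 − 58 + 37 = 2.

23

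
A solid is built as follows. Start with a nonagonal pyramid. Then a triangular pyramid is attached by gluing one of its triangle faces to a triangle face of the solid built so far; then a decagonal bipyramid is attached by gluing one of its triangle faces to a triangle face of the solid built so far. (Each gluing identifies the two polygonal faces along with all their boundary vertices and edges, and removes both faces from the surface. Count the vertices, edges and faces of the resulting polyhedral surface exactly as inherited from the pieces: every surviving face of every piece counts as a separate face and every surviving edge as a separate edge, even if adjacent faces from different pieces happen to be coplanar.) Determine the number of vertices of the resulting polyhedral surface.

A nonagonal pyramid: V=10, E=18, F=10.
Attach a triangular pyramid (V=4, E=6, F=4) along a 3-gon: merge 3 vertices and 3 edges, delete both glued faces → V=11, E=21, F=12.
Attach a decagonal bipyramid (V=12, E=30, F=20) along a 3-gon: merge 3 vertices and 3 edges, delete both glued faces → V=20, E=48, F=30.
Check: V − E + F = 20 − 48 + 30 = 2.

20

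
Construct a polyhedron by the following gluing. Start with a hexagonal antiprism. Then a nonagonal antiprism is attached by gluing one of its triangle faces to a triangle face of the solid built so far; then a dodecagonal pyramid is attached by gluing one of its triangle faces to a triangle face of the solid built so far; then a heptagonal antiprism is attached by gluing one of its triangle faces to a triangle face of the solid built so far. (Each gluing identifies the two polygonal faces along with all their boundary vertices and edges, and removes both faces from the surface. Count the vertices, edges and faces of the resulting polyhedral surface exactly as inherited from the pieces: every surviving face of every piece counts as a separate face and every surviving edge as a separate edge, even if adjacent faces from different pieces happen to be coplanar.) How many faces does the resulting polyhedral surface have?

57

A hexagonal antiprism: V=12, E=24, F=14.
Attach a nonagonal antiprism (V=18, E=36, F=20) along a 3-gon: merge 3 vertices and 3 edges, delete both glued faces → V=27, E=57, F=32.
Attach a dodecagonal pyramid (V=13, E=24, F=13) along a 3-gon: merge 3 vertices and 3 edges, delete both glued faces → V=37, E=78, F=43.
Attach a heptagonal antiprism (V=14, E=28, F=16) along a 3-gon: merge 3 vertices and 3 edges, delete both glued faces → V=48, E=103, F=57.
Check: V − E + F = 48 − 103 + 57 = 2.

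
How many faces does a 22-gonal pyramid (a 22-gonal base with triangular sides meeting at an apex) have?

A pyramid on an n-gon base has one n-gon and n triangles: V = 22 + 1 = 23, E = 2·22 = 44, F = 22 + 1 = 23.

23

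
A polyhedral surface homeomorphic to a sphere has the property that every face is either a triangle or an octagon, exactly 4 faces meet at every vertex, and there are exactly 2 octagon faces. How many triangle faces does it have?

Let x be the number of triangles; then F = 2 + x.
Edge–face incidences: 2E = 8·2 + 3·x = 16 + 3x.
Every vertex has degree 4, so 4V = 2E.
Euler: V − E + F = 2 ⇒ (2E)/4 − E + (2 + x) = 2.
Multiply by 8: 2·(2E) − 4·(2E) + 8·(2 + x) = 16, i.e. 16 + 8x − 2·(16 + 3x) = 16.
Collecting terms: 2x − 16 = 16, so 2x = 32, so x = 16.
Then 2E = 16 + 3·16 = 64, so E = 32, V = 2E/4 = 16, F = 2 + 16 = 18.

16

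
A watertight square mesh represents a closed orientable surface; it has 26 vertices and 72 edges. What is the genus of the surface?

Every face is a square and each edge borders two faces, so 4F = 2·72, giving F = 36.
χ = V − E + F = 26 − 72 + 36 = -10.
For a closed orientable surface χ = 2 − 2g, so g = (2 − (-10))/2 = 6.

6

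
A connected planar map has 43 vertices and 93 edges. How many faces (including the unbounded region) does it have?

52

Euler's formula for a connected plane graph: V − E + F = 2, so F = 2 − 43 + 93 = 52.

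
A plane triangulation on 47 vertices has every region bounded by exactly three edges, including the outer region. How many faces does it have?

In a plane triangulation 3F = 2E and V − E + F = 2, so F = 2V − 4 = 2·47 − 4 = 90.

90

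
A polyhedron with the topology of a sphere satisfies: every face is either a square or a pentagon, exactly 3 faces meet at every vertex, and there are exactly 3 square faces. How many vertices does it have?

Let x be the number of pentagons; then F = 3 + x.
Edge–face incidences: 2E = 4·3 + 5·x = 12 + 5x.
Every vertex has degree 3, so 3V = 2E.
Euler: V − E + F = 2 ⇒ (2E)/3 − E + (3 + x) = 2.
Multiply by 6: 2·(2E) − 3·(2E) + 6·(3 + x) = 12, i.e. 18 + 6x − (12 + 5x) = 12.
Collecting terms: x + 6 = 12, so x = 6.
Then 2E = 12 + 5·6 = 42, so E = 21, V = 2E/3 = 14, F = 3 + 6 = 9.

14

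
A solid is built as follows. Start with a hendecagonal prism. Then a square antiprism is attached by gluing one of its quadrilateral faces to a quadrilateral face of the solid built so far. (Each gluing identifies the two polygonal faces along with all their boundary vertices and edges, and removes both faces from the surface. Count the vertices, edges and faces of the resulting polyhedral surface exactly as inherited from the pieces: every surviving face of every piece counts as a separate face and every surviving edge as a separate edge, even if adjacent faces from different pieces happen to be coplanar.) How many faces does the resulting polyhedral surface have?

A hendecagonal prism: V=22, E=33, F=13.
Attach a square antiprism (V=8, E=16, F=10) along a 4-gon: merge 4 vertices and 4 edges, delete both glued faces → V=26, E=45, F=21.
Check: V − E + F = 26 − 45 + 21 = 2.

21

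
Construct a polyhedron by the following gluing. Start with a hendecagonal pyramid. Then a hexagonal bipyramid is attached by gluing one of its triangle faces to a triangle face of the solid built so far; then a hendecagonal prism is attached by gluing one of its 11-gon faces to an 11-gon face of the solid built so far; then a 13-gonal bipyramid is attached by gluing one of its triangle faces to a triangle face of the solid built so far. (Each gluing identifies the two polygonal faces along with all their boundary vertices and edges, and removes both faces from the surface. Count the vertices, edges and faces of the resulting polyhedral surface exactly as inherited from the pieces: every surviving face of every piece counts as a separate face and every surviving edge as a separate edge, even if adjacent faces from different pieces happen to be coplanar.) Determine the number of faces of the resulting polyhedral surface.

57

A hendecagonal pyramid: V=12, E=22, F=12.
Attach a hexagonal bipyramid (V=8, E=18, F=12) along a 3-gon: merge 3 vertices and 3 edges, delete both glued faces → V=17, E=37, F=22.
Attach a hendecagonal prism (V=22, E=33, F=13) along an 11-gon: merge 11 vertices and 11 edges, delete both glued faces → V=28, E=59, F=33.
Attach a 13-gonal bipyramid (V=15, E=39, F=26) along a 3-gon: merge 3 vertices and 3 edges, delete both glued faces → V=40, E=95, F=57.
Check: V − E + F = 40 − 95 + 57 = 2.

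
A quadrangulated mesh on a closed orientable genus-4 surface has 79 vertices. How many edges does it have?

χ = 2 − 2·4 = -6, and every face is a square so 4F = 2E.
V − E + F = -6 with E = 4F/2 gives 79 − (4/2 − 1)·F = -6, so F = 85 and E = 170.

170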